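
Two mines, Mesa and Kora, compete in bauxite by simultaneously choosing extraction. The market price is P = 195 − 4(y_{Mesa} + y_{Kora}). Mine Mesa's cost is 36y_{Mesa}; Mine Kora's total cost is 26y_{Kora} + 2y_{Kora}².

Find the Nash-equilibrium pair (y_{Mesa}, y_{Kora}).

Mine Mesa's profit: π = y_{Mesa}(195 − 4(y_{Mesa} + y_{Kora})) − 36y_{Mesa}.
∂π/∂y_{Mesa} = 159 − 8y_{Mesa} − 4y_{Kora} = 0, so y_{Mesa} = 19.875 − 0.5y_{Kora}.
For Kora: ∂π/∂y_{Kora} = 169 − 12y_{Kora} − 4y_{Mesa} = 0 ⇒ y_{Kora} = 169/12 − (1/3)y_{Mesa}.
Substituting the second reaction function into the first: y_{Mesa} = 19.875 − 0.5(169/12 − (1/3)y_{Mesa}), which gives (5/6)y_{Mesa} = 77/6 ⇒ y_{Mesa} = 15.4.
Then y_{Kora} = 169/12 − (1/3)·15.4 = 8.95.

15.4, 8.95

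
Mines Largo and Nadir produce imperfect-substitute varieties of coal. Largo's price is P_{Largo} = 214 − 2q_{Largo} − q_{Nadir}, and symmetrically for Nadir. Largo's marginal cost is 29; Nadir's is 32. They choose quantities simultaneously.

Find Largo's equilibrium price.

103.4

Mine Largo's profit: π = q_{Largo}(214 − 2q_{Largo} − q_{Nadir}) − 29q_{Largo}.
∂π/∂q_{Largo} = 185 − 4q_{Largo} − q_{Nadir} = 0 ⇒ q_{Largo} = 46.25 − 0.25q_{Nadir}.
Similarly q_{Nadir} = 45.5 − 0.25q_{Largo}.
Substituting the second reaction function into the first: q_{Largo} = 46.25 − 0.25(45.5 − 0.25q_{Largo}), which gives 0.9375q_{Largo} = 34.875 ⇒ q_{Largo} = 37.2.
Then q_{Nadir} = 45.5 − 0.25·37.2 = 36.2.
P_{Largo} = 214 − 2·37.2 − 36.2 = 103.4.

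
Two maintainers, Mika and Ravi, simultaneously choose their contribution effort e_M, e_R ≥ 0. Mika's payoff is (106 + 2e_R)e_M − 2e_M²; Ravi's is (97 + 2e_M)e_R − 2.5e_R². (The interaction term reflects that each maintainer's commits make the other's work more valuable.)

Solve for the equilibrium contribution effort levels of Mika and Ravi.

45.25, 37.5

Expanding Mika's payoff: 106e_M + 2e_Re_M − 2e_M².
∂π/∂e_M = 106 + 2e_R − 4e_M = 0, so e_M = 26.5 + 0.5e_R.
Likewise for Ravi: e_R = 19.4 + 0.4e_M.
Solving the two reaction functions simultaneously: (1 − (0.5)(0.4))e_M = 26.5 + 0.5·19.4, so 0.8e_M = 36.2 and e_M = 45.25.
Then e_R = 19.4 + 0.4·45.25 = 37.5.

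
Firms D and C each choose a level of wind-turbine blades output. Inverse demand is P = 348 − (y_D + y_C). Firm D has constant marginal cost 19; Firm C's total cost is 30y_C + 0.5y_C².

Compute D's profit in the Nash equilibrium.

17902.44

Firm D's profit: π = y_D(348 − (y_D + y_C)) − 19y_D.
∂π/∂y_D = 329 − 2y_D − y_C = 0, so y_D = 164.5 − 0.5y_C.
For C: ∂π/∂y_C = 318 − 3y_C − y_D = 0 ⇒ y_C = 106 − (1/3)y_D.
Substituting the second reaction function into the first: y_D = 164.5 − 0.5(106 − (1/3)y_D), which gives (5/6)y_D = 111.5 ⇒ y_D = 133.8.
Then y_C = 106 − (1/3)·133.8 = 61.4.
Price P = 348 − 195.2 = 152.8.
D's profit: (152.8 − 19)·133.8 = 17902.44.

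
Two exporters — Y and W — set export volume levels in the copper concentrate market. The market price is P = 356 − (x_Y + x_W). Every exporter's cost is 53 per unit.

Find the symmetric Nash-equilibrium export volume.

101

Exporter Y's profit: π = x_Y(356 − (x_Y + x_W)) − 53x_Y.
∂π/∂x_Y = 303 − 2x_Y − x_W = 0, so x_Y = 151.5 − 0.5x_W.
By symmetry x_W = x_Y; substituting into the reaction function, 1.5x_Y = 151.5 and x_Y = 101.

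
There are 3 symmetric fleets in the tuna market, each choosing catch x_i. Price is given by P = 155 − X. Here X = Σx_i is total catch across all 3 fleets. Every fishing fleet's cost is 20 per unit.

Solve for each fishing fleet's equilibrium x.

A representative fishing fleet's profit is π_i = x_i(155 − X) − 20x_i, with X = x_i + Σ_{j≠i} x_j.
First-order condition: 135 − 2x_i − Σ_{j≠i} x_j = 0.
Imposing symmetry (x_j = x for all j) turns Σ_{j≠i} x_j into 2x, so 135 = 4x and x = 33.75.

33.75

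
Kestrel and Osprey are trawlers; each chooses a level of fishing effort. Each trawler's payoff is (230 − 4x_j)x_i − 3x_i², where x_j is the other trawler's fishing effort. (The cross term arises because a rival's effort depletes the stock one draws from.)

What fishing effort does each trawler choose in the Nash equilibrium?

Kestrel's payoff is (230 − 4x_O)x_K − 3x_K².
∂π/∂x_K = 230 − 4x_O − 6x_K = 0, so x_K = 115/3 − (2/3)x_O.
The game is symmetric, so in equilibrium x_O = x_K: the reaction function gives (5/3)x_K = 115/3, hence x_K = 23.

23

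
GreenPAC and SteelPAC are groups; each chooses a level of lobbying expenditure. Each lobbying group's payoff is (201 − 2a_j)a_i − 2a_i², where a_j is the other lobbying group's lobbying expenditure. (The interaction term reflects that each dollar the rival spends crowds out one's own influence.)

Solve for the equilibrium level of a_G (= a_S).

33.5

GreenPAC's payoff is (201 − 2a_S)a_G − 2a_G².
∂π/∂a_G = 201 − 2a_S − 4a_G = 0, so a_G = 50.25 − 0.5a_S.
By symmetry a_S = a_G; substituting into the reaction function, 1.5a_G = 50.25 and a_G = 33.5.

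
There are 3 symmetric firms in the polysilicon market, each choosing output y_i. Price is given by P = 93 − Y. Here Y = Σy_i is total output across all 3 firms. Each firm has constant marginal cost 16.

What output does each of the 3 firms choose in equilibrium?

A representative firm's profit is π_i = y_i(93 − Y) − 16y_i, with Y = y_i + Σ_{j≠i} y_j.
First-order condition: 77 − 2y_i − Σ_{j≠i} y_j = 0.
Imposing symmetry (y_j = y for all j) turns Σ_{j≠i} y_j into 2y, so 77 = 4y and y = 19.25.

19.25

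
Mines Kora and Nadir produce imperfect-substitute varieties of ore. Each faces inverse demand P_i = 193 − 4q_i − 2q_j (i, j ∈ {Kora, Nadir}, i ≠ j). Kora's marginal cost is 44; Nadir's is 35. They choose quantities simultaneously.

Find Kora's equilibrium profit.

852.64

Mine Kora's profit: π = q_{Kora}(193 − 4q_{Kora} − 2q_{Nadir}) − 44q_{Kora}.
∂π/∂q_{Kora} = 149 − 8q_{Kora} − 2q_{Nadir} = 0 ⇒ q_{Kora} = 18.625 − 0.25q_{Nadir}.
Similarly q_{Nadir} = 19.75 − 0.25q_{Kora}.
Solving the two reaction functions simultaneously: (1 − (−0.25)(−0.25))q_{Kora} = 18.625 − 0.25·19.75, so 0.9375q_{Kora} = 13.6875 and q_{Kora} = 14.6.
Then q_{Nadir} = 19.75 − 0.25·14.6 = 16.1.
P_{Kora} = 193 − 4·14.6 − 2·16.1 = 102.4.
Profit = (102.4 − 44)·14.6 = 852.64.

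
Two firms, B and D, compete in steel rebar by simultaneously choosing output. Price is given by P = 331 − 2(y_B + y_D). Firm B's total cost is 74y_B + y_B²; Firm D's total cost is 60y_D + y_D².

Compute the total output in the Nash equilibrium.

Firm B's profit: π = y_B(331 − 2(y_B + y_D)) − 74y_B − y_B².
∂π/∂y_B = 257 − 6y_B − 2y_D = 0, so y_B = 257/6 − (1/3)y_D.
By the same steps for D: y_D = 271/6 − (1/3)y_B.
Plugging y_D into B's best response: y_B = 257/6 − (1/3)(271/6 − (1/3)y_B) ⇒ (8/9)y_B = 250/9, so y_B = 31.25.
Then y_D = 271/6 − (1/3)·31.25 = 34.75.
Total output: 31.25 + 34.75 = 66.

66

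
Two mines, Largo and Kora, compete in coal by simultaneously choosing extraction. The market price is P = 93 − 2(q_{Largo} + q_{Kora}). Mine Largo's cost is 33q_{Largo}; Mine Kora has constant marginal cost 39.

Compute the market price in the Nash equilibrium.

55

Mine Largo's profit: π = q_{Largo}(93 − 2(q_{Largo} + q_{Kora})) − 33q_{Largo}.
∂π/∂q_{Largo} = 60 − 4q_{Largo} − 2q_{Kora} = 0, so q_{Largo} = 15 − 0.5q_{Kora}.
By the same steps for Kora: q_{Kora} = 13.5 − 0.5q_{Largo}.
Solving the two reaction functions simultaneously: (1 − (−0.5)(−0.5))q_{Largo} = 15 − 0.5·13.5, so 0.75q_{Largo} = 8.25 and q_{Largo} = 11.
Then q_{Kora} = 13.5 − 0.5·11 = 8.
Equilibrium price: P = 93 − 2·19 = 55.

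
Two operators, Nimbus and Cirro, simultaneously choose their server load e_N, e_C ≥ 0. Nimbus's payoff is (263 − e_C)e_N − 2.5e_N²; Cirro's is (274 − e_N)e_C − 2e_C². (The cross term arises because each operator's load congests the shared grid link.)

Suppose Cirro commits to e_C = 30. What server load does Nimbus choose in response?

46.6

Expanding Nimbus's payoff: 263e_N − e_Ce_N − 2.5e_N².
∂π/∂e_N = 263 − e_C − 5e_N = 0, so e_N = 52.6 − 0.2e_C.
At e_C = 30: e_N = 52.6 − 0.2·30 = 46.6.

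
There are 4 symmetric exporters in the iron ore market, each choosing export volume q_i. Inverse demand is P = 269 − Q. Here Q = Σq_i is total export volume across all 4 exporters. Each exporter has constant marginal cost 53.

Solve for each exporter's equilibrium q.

43.2

A representative exporter's profit is π_i = q_i(269 − Q) − 53q_i, with Q = q_i + Σ_{j≠i} q_j.
First-order condition: 216 − 2q_i − Σ_{j≠i} q_j = 0.
In a symmetric equilibrium every exporter chooses the same q, so Σ_{j≠i} q_j = 3q. The condition becomes 216 − 5q = 0, giving q = 216/5 = 43.2.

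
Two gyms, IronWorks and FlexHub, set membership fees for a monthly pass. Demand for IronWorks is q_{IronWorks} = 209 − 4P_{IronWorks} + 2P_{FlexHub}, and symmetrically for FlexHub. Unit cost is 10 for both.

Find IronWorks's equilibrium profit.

IronWorks's profit: π = (P_{IronWorks} − 10)(209 − 4P_{IronWorks} + 2P_{FlexHub}).
∂π/∂P_{IronWorks} = 249 − 8P_{IronWorks} + 2P_{FlexHub} = 0 ⇒ P_{IronWorks} = 31.125 + 0.25P_{FlexHub}.
The game is symmetric, so in equilibrium P_{FlexHub} = P_{IronWorks}: the reaction function gives 0.75P_{IronWorks} = 31.125, hence P_{IronWorks} = 41.5.
q_{IronWorks} = 209 − 4·41.5 + 2·41.5 = 126.
Profit = (41.5 − 10)·126 = 3969.

3969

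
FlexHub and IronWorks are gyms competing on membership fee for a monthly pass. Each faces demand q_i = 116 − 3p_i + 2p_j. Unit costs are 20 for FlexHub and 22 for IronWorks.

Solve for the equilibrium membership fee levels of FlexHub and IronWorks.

FlexHub's profit: π = (p_{FlexHub} − 20)(116 − 3p_{FlexHub} + 2p_{IronWorks}).
∂π/∂p_{FlexHub} = 176 − 6p_{FlexHub} + 2p_{IronWorks} = 0 ⇒ p_{FlexHub} = 88/3 + (1/3)p_{IronWorks}.
Similarly p_{IronWorks} = 91/3 + (1/3)p_{FlexHub}.
Substituting the second reaction function into the first: p_{FlexHub} = 88/3 + (1/3)(91/3 + (1/3)p_{FlexHub}), which gives (8/9)p_{FlexHub} = 355/9 ⇒ p_{FlexHub} = 44.375.
Then p_{IronWorks} = 91/3 + (1/3)·44.375 = 45.125.

44.375, 45.125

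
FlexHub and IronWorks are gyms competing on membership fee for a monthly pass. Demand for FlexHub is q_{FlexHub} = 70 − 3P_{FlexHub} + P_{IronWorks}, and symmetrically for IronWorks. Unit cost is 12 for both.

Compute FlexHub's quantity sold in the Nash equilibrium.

27.6

FlexHub's profit: π = (P_{FlexHub} − 12)(70 − 3P_{FlexHub} + P_{IronWorks}).
∂π/∂P_{FlexHub} = 106 − 6P_{FlexHub} + P_{IronWorks} = 0 ⇒ P_{FlexHub} = 53/3 + (1/6)P_{IronWorks}.
By symmetry P_{IronWorks} = P_{FlexHub}; substituting into the reaction function, (5/6)P_{FlexHub} = 53/3 and P_{FlexHub} = 21.2.
q_{FlexHub} = 70 − 3·21.2 + 21.2 = 27.6.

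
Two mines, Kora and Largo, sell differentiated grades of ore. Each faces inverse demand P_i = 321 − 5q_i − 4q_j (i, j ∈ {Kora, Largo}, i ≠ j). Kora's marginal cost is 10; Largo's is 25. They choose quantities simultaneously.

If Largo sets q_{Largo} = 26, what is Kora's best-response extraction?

20.7

Mine Kora's profit: π = q_{Kora}(321 − 5q_{Kora} − 4q_{Largo}) − 10q_{Kora}.
∂π/∂q_{Kora} = 311 − 10q_{Kora} − 4q_{Largo} = 0 ⇒ q_{Kora} = 31.1 − 0.4q_{Largo}.
At q_{Largo} = 26: q_{Kora} = 31.1 − 0.4·26 = 20.7.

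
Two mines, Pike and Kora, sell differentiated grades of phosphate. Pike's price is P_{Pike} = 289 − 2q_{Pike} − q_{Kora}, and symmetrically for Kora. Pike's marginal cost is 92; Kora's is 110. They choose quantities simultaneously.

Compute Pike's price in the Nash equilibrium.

173.2

Mine Pike's profit: π = q_{Pike}(289 − 2q_{Pike} − q_{Kora}) − 92q_{Pike}.
∂π/∂q_{Pike} = 197 − 4q_{Pike} − q_{Kora} = 0 ⇒ q_{Pike} = 49.25 − 0.25q_{Kora}.
Similarly q_{Kora} = 44.75 − 0.25q_{Pike}.
Substituting the second reaction function into the first: q_{Pike} = 49.25 − 0.25(44.75 − 0.25q_{Pike}), which gives 0.9375q_{Pike} = 38.0625 ⇒ q_{Pike} = 40.6.
Then q_{Kora} = 44.75 − 0.25·40.6 = 34.6.
P_{Pike} = 289 − 2·40.6 − 34.6 = 173.2.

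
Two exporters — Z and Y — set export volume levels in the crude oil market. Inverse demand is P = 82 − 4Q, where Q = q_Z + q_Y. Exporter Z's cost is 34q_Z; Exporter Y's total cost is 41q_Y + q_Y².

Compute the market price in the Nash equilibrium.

53.75

Exporter Z's profit: π = q_Z(82 − 4(q_Z + q_Y)) − 34q_Z.
∂π/∂q_Z = 48 − 8q_Z − 4q_Y = 0, so q_Z = 6 − 0.5q_Y.
For Y: ∂π/∂q_Y = 41 − 10q_Y − 4q_Z = 0 ⇒ q_Y = 4.1 − 0.4q_Z.
Substituting the second reaction function into the first: q_Z = 6 − 0.5(4.1 − 0.4q_Z), which gives 0.8q_Z = 3.95 ⇒ q_Z = 4.9375.
Then q_Y = 4.1 − 0.4·4.9375 = 2.125.
Equilibrium price: P = 82 − 4·7.0625 = 53.75.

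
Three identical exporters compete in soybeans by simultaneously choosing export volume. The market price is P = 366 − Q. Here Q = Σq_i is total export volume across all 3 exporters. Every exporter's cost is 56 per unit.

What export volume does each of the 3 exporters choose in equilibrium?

A representative exporter's profit is π_i = q_i(366 − Q) − 56q_i, with Q = q_i + Σ_{j≠i} q_j.
First-order condition: 310 − 2q_i − Σ_{j≠i} q_j = 0.
In a symmetric equilibrium every exporter chooses the same q, so Σ_{j≠i} q_j = 2q. The condition becomes 310 − 4q = 0, giving q = 310/4 = 77.5.

77.5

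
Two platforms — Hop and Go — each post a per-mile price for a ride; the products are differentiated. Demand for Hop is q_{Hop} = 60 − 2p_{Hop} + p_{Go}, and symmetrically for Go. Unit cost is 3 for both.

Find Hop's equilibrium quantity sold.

Hop's profit: π = (p_{Hop} − 3)(60 − 2p_{Hop} + p_{Go}).
∂π/∂p_{Hop} = 66 − 4p_{Hop} + p_{Go} = 0 ⇒ p_{Hop} = 16.5 + 0.25p_{Go}.
Setting p_{Hop} = p_{Go} in the reaction function: p_{Hop} = 16.5 + 0.25p_{Hop}, so p_{Hop} = 16.5 / 0.75 = 22.
q_{Hop} = 60 − 2·22 + 22 = 38.

38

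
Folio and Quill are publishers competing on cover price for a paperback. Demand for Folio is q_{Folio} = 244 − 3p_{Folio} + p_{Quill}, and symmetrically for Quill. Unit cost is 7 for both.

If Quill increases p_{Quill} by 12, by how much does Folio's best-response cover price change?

Folio's profit: π = (p_{Folio} − 7)(244 − 3p_{Folio} + p_{Quill}).
∂π/∂p_{Folio} = 265 − 6p_{Folio} + p_{Quill} = 0 ⇒ p_{Folio} = 265/6 + (1/6)p_{Quill}.
The reaction-function slope is 1/6, so a 12-unit rise in p_{Quill} moves p_{Folio} by 1/6 × 12 = 2. Folio's best response rises — the actions are strategic complements.

2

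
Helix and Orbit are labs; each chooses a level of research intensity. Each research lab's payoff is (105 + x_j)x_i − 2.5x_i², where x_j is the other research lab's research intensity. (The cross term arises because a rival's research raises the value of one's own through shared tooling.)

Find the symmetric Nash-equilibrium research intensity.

26.25

Helix's payoff is (105 + x_O)x_H − 2.5x_H².
∂π/∂x_H = 105 + x_O − 5x_H = 0, so x_H = 21 + 0.2x_O.
Setting x_H = x_O in the reaction function: x_H = 21 + 0.2x_H, so x_H = 21 / 0.8 = 26.25.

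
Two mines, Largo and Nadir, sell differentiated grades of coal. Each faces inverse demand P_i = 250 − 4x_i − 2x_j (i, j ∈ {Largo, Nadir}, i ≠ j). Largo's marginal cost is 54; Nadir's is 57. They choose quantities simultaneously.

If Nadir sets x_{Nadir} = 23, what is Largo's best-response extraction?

Mine Largo's profit: π = x_{Largo}(250 − 4x_{Largo} − 2x_{Nadir}) − 54x_{Largo}.
∂π/∂x_{Largo} = 196 − 8x_{Largo} − 2x_{Nadir} = 0 ⇒ x_{Largo} = 24.5 − 0.25x_{Nadir}.
At x_{Nadir} = 23: x_{Largo} = 24.5 − 0.25·23 = 18.75.

18.75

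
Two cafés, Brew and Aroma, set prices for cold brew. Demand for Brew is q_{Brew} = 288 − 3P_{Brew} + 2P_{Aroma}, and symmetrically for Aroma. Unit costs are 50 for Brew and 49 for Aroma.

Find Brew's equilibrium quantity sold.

177.9375

Brew's profit: π = (P_{Brew} − 50)(288 − 3P_{Brew} + 2P_{Aroma}).
∂π/∂P_{Brew} = 438 − 6P_{Brew} + 2P_{Aroma} = 0 ⇒ P_{Brew} = 73 + (1/3)P_{Aroma}.
Similarly P_{Aroma} = 72.5 + (1/3)P_{Brew}.
Plugging P_{Aroma} into Brew's best response: P_{Brew} = 73 + (1/3)(72.5 + (1/3)P_{Brew}) ⇒ (8/9)P_{Brew} = 583/6, so P_{Brew} = 109.3125.
Then P_{Aroma} = 72.5 + (1/3)·109.3125 = 108.9375.
q_{Brew} = 288 − 3·109.3125 + 2·108.9375 = 177.9375.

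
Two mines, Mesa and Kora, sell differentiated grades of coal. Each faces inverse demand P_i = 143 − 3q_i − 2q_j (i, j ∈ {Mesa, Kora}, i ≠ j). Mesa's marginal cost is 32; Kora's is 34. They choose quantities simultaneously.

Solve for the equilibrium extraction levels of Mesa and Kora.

14, 13.5

Mine Mesa's profit: π = q_{Mesa}(143 − 3q_{Mesa} − 2q_{Kora}) − 32q_{Mesa}.
∂π/∂q_{Mesa} = 111 − 6q_{Mesa} − 2q_{Kora} = 0 ⇒ q_{Mesa} = 18.5 − (1/3)q_{Kora}.
Similarly q_{Kora} = 109/6 − (1/3)q_{Mesa}.
Substituting the second reaction function into the first: q_{Mesa} = 18.5 − (1/3)(109/6 − (1/3)q_{Mesa}), which gives (8/9)q_{Mesa} = 112/9 ⇒ q_{Mesa} = 14.
Then q_{Kora} = 109/6 − (1/3)·14 = 13.5.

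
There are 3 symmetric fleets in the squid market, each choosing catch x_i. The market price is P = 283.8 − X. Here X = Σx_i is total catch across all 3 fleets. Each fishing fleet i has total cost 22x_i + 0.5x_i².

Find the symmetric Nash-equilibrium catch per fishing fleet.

52.36

A representative fishing fleet's profit is π_i = x_i(283.8 − X) − 22x_i − 0.5x_i², with X = x_i + Σ_{j≠i} x_j.
First-order condition: 261.8 − 3x_i − Σ_{j≠i} x_j = 0.
Imposing symmetry (x_j = x for all j) turns Σ_{j≠i} x_j into 2x, so 261.8 = 5x and x = 52.36.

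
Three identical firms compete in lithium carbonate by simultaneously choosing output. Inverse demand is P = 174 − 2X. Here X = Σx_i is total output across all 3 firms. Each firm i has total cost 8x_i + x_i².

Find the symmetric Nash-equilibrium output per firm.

A representative firm's profit is π_i = x_i(174 − 2X) − 8x_i − x_i², with X = x_i + Σ_{j≠i} x_j.
First-order condition: 166 − 6x_i − 2Σ_{j≠i} x_j = 0.
In a symmetric equilibrium every firm chooses the same x, so Σ_{j≠i} x_j = 2x. The condition becomes 166 − 10x = 0, giving x = 166/10 = 16.6.

16.6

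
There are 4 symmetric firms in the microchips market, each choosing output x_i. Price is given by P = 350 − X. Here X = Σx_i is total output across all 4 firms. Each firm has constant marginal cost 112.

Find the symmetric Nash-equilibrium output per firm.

47.6

A representative firm's profit is π_i = x_i(350 − X) − 112x_i, with X = x_i + Σ_{j≠i} x_j.
First-order condition: 238 − 2x_i − Σ_{j≠i} x_j = 0.
In a symmetric equilibrium every firm chooses the same x, so Σ_{j≠i} x_j = 3x. The condition becomes 238 − 5x = 0, giving x = 238/5 = 47.6.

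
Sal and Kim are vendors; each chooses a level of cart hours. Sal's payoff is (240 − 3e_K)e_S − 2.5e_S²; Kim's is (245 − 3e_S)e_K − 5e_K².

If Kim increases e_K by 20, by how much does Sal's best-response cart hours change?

Expanding Sal's payoff: 240e_S − 3e_Ke_S − 2.5e_S².
∂π/∂e_S = 240 − 3e_K − 5e_S = 0, so e_S = 48 − 0.6e_K.
The reaction-function slope is −0.6, so a 20-unit rise in e_K moves e_S by −0.6 × 20 = −12. Sal's best response falls — the actions are strategic substitutes.

-12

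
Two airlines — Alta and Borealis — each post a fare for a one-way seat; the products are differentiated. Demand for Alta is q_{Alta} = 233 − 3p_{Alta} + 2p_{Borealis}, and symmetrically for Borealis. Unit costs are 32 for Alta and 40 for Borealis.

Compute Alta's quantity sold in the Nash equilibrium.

Alta's profit: π = (p_{Alta} − 32)(233 − 3p_{Alta} + 2p_{Borealis}).
∂π/∂p_{Alta} = 329 − 6p_{Alta} + 2p_{Borealis} = 0 ⇒ p_{Alta} = 329/6 + (1/3)p_{Borealis}.
Similarly p_{Borealis} = 353/6 + (1/3)p_{Alta}.
Substituting the second reaction function into the first: p_{Alta} = 329/6 + (1/3)(353/6 + (1/3)p_{Alta}), which gives (8/9)p_{Alta} = 670/9 ⇒ p_{Alta} = 83.75.
Then p_{Borealis} = 353/6 + (1/3)·83.75 = 86.75.
q_{Alta} = 233 − 3·83.75 + 2·86.75 = 155.25.

155.25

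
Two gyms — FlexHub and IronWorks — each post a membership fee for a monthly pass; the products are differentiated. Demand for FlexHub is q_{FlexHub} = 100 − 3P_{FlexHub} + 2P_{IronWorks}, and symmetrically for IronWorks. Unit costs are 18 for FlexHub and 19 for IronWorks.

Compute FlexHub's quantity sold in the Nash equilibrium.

FlexHub's profit: π = (P_{FlexHub} − 18)(100 − 3P_{FlexHub} + 2P_{IronWorks}).
∂π/∂P_{FlexHub} = 154 − 6P_{FlexHub} + 2P_{IronWorks} = 0 ⇒ P_{FlexHub} = 77/3 + (1/3)P_{IronWorks}.
Similarly P_{IronWorks} = 157/6 + (1/3)P_{FlexHub}.
Solving the two reaction functions simultaneously: (1 − (1/3)(1/3))P_{FlexHub} = 77/3 + (1/3)·(157/6), so (8/9)P_{FlexHub} = 619/18 and P_{FlexHub} = 38.6875.
Then P_{IronWorks} = 157/6 + (1/3)·38.6875 = 39.0625.
q_{FlexHub} = 100 − 3·38.6875 + 2·39.0625 = 62.0625.

62.0625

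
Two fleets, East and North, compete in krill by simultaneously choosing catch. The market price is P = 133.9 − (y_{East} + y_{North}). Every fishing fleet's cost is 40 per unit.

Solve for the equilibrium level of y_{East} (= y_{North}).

31.3

Fishing fleet East's profit: π = y_{East}(133.9 − (y_{East} + y_{North})) − 40y_{East}.
∂π/∂y_{East} = 93.9 − 2y_{East} − y_{North} = 0, so y_{East} = 46.95 − 0.5y_{North}.
The game is symmetric, so in equilibrium y_{North} = y_{East}: the reaction function gives 1.5y_{East} = 46.95, hence y_{East} = 31.3.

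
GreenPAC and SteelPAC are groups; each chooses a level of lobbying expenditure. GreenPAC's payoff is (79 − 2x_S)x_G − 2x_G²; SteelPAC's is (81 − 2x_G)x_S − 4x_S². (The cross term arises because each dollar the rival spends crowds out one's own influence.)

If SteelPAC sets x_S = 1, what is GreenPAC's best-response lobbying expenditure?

19.25

Expanding GreenPAC's payoff: 79x_G − 2x_Sx_G − 2x_G².
∂π/∂x_G = 79 − 2x_S − 4x_G = 0, so x_G = 19.75 − 0.5x_S.
At x_S = 1: x_G = 19.75 − 0.5·1 = 19.25.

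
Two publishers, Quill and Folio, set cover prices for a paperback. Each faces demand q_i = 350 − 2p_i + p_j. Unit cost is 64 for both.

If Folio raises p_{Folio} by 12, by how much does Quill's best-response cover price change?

Quill's profit: π = (p_{Quill} − 64)(350 − 2p_{Quill} + p_{Folio}).
∂π/∂p_{Quill} = 478 − 4p_{Quill} + p_{Folio} = 0 ⇒ p_{Quill} = 119.5 + 0.25p_{Folio}.
The reaction-function slope is 0.25, so a 12-unit rise in p_{Folio} moves p_{Quill} by 0.25 × 12 = 3. Quill's best response rises — the actions are strategic complements.

3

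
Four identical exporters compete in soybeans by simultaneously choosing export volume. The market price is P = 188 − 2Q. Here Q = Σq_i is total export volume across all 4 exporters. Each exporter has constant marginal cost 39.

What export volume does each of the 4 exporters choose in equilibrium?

14.9

A representative exporter's profit is π_i = q_i(188 − 2Q) − 39q_i, with Q = q_i + Σ_{j≠i} q_j.
First-order condition: 149 − 4q_i − 2Σ_{j≠i} q_j = 0.
In a symmetric equilibrium every exporter chooses the same q, so Σ_{j≠i} q_j = 3q. The condition becomes 149 − 10q = 0, giving q = 149/10 = 14.9.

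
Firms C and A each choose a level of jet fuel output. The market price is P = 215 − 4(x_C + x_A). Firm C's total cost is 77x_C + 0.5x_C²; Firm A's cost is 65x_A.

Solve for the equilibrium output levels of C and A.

9, 14.25

Firm C's profit: π = x_C(215 − 4(x_C + x_A)) − 77x_C − 0.5x_C².
∂π/∂x_C = 138 − 9x_C − 4x_A = 0, so x_C = 46/3 − (4/9)x_A.
For A: ∂π/∂x_A = 150 − 8x_A − 4x_C = 0 ⇒ x_A = 18.75 − 0.5x_C.
Substituting the second reaction function into the first: x_C = 46/3 − (4/9)(18.75 − 0.5x_C), which gives (7/9)x_C = 7 ⇒ x_C = 9.
Then x_A = 18.75 − 0.5·9 = 14.25.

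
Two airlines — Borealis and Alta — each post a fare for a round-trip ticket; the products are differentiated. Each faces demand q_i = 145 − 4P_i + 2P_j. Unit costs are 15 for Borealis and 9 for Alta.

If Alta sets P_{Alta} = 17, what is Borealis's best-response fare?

29.875

Borealis's profit: π = (P_{Borealis} − 15)(145 − 4P_{Borealis} + 2P_{Alta}).
∂π/∂P_{Borealis} = 205 − 8P_{Borealis} + 2P_{Alta} = 0 ⇒ P_{Borealis} = 25.625 + 0.25P_{Alta}.
At P_{Alta} = 17: P_{Borealis} = 25.625 + 0.25·17 = 29.875.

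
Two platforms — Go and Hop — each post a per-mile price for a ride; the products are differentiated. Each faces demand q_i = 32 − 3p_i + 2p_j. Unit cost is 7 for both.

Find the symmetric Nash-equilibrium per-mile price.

Go's profit: π = (p_{Go} − 7)(32 − 3p_{Go} + 2p_{Hop}).
∂π/∂p_{Go} = 53 − 6p_{Go} + 2p_{Hop} = 0 ⇒ p_{Go} = 53/6 + (1/3)p_{Hop}.
Setting p_{Go} = p_{Hop} in the reaction function: p_{Go} = 53/6 + (1/3)p_{Go}, so p_{Go} = (53/6) / (2/3) = 13.25.

13.25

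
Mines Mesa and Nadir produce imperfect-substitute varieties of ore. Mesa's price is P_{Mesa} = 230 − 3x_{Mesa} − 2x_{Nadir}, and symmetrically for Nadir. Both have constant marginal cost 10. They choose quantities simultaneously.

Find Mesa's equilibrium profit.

2268.75

Mine Mesa's profit: π = x_{Mesa}(230 − 3x_{Mesa} − 2x_{Nadir}) − 10x_{Mesa}.
∂π/∂x_{Mesa} = 220 − 6x_{Mesa} − 2x_{Nadir} = 0 ⇒ x_{Mesa} = 110/3 − (1/3)x_{Nadir}.
By symmetry x_{Nadir} = x_{Mesa}; substituting into the reaction function, (4/3)x_{Mesa} = 110/3 and x_{Mesa} = 27.5.
P_{Mesa} = 230 − 3·27.5 − 2·27.5 = 92.5.
Profit = (92.5 − 10)·27.5 = 2268.75.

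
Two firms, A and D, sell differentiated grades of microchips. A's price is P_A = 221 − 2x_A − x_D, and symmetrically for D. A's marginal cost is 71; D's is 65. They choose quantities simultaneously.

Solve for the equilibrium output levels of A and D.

Firm A's profit: π = x_A(221 − 2x_A − x_D) − 71x_A.
∂π/∂x_A = 150 − 4x_A − x_D = 0 ⇒ x_A = 37.5 − 0.25x_D.
Similarly x_D = 39 − 0.25x_A.
Solving the two reaction functions simultaneously: (1 − (−0.25)(−0.25))x_A = 37.5 − 0.25·39, so 0.9375x_A = 27.75 and x_A = 29.6.
Then x_D = 39 − 0.25·29.6 = 31.6.

29.6, 31.6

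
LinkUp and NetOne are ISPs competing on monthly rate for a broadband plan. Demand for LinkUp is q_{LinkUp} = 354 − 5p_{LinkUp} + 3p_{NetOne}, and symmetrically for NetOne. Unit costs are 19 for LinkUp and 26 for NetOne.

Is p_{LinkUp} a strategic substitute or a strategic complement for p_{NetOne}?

LinkUp's profit: π = (p_{LinkUp} − 19)(354 − 5p_{LinkUp} + 3p_{NetOne}).
∂π/∂p_{LinkUp} = 449 − 10p_{LinkUp} + 3p_{NetOne} = 0 ⇒ p_{LinkUp} = 44.9 + 0.3p_{NetOne}.
The best-response slope dp_{LinkUp}/dp_{NetOne} = 0.3 > 0: the reaction function is upward-sloping, so the choices are strategic complements.

strategic complements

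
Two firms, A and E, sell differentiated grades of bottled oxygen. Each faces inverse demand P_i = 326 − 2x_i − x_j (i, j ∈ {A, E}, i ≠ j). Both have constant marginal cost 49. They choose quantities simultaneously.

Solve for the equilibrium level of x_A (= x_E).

Firm A's profit: π = x_A(326 − 2x_A − x_E) − 49x_A.
∂π/∂x_A = 277 − 4x_A − x_E = 0 ⇒ x_A = 69.25 − 0.25x_E.
Setting x_A = x_E in the reaction function: x_A = 69.25 − 0.25x_A, so x_A = 69.25 / 1.25 = 55.4.

55.4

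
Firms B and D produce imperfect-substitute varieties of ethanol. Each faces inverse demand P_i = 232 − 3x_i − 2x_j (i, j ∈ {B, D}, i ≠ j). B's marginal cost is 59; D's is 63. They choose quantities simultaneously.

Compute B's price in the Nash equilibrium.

124.625

Firm B's profit: π = x_B(232 − 3x_B − 2x_D) − 59x_B.
∂π/∂x_B = 173 − 6x_B − 2x_D = 0 ⇒ x_B = 173/6 − (1/3)x_D.
Similarly x_D = 169/6 − (1/3)x_B.
Solving the two reaction functions simultaneously: (1 − (−1/3)(−1/3))x_B = 173/6 − (1/3)·(169/6), so (8/9)x_B = 175/9 and x_B = 21.875.
Then x_D = 169/6 − (1/3)·21.875 = 20.875.
P_B = 232 − 3·21.875 − 2·20.875 = 124.625.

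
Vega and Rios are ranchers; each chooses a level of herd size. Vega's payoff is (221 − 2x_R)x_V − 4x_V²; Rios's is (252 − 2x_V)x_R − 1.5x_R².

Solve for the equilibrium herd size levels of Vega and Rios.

Expanding Vega's payoff: 221x_V − 2x_Rx_V − 4x_V².
∂π/∂x_V = 221 − 2x_R − 8x_V = 0, so x_V = 27.625 − 0.25x_R.
Likewise for Rios: x_R = 84 − (2/3)x_V.
Solving the two reaction functions simultaneously: (1 − (−0.25)(−2/3))x_V = 27.625 − 0.25·84, so (5/6)x_V = 6.625 and x_V = 7.95.
Then x_R = 84 − (2/3)·7.95 = 78.7.

7.95, 78.7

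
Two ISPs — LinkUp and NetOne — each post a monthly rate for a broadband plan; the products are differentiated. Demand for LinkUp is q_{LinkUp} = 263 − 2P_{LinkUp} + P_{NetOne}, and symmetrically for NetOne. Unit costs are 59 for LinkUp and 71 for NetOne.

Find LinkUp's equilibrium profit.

LinkUp's profit: π = (P_{LinkUp} − 59)(263 − 2P_{LinkUp} + P_{NetOne}).
∂π/∂P_{LinkUp} = 381 − 4P_{LinkUp} + P_{NetOne} = 0 ⇒ P_{LinkUp} = 95.25 + 0.25P_{NetOne}.
Similarly P_{NetOne} = 101.25 + 0.25P_{LinkUp}.
Solving the two reaction functions simultaneously: (1 − (0.25)(0.25))P_{LinkUp} = 95.25 + 0.25·101.25, so 0.9375P_{LinkUp} = 120.5625 and P_{LinkUp} = 128.6.
Then P_{NetOne} = 101.25 + 0.25·128.6 = 133.4.
q_{LinkUp} = 263 − 2·128.6 + 133.4 = 139.2.
Profit = (128.6 − 59)·139.2 = 9688.32.

9688.32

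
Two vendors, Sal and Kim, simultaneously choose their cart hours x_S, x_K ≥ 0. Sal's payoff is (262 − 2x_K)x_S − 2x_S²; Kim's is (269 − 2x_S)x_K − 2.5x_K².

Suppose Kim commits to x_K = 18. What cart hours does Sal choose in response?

Expanding Sal's payoff: 262x_S − 2x_Kx_S − 2x_S².
∂π/∂x_S = 262 − 2x_K − 4x_S = 0, so x_S = 65.5 − 0.5x_K.
At x_K = 18: x_S = 65.5 − 0.5·18 = 56.5.

56.5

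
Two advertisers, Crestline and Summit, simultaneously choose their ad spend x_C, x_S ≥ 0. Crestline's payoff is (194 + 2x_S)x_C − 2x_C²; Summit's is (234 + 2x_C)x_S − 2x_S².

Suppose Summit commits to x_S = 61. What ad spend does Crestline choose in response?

79

Expanding Crestline's payoff: 194x_C + 2x_Sx_C − 2x_C².
∂π/∂x_C = 194 + 2x_S − 4x_C = 0, so x_C = 48.5 + 0.5x_S.
At x_S = 61: x_C = 48.5 + 0.5·61 = 79.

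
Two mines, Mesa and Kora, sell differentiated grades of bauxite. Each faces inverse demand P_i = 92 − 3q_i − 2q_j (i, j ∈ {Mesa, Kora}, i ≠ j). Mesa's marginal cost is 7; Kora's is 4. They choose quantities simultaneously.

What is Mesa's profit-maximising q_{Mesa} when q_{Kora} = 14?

Mine Mesa's profit: π = q_{Mesa}(92 − 3q_{Mesa} − 2q_{Kora}) − 7q_{Mesa}.
∂π/∂q_{Mesa} = 85 − 6q_{Mesa} − 2q_{Kora} = 0 ⇒ q_{Mesa} = 85/6 − (1/3)q_{Kora}.
At q_{Kora} = 14: q_{Mesa} = 85/6 − (1/3)·14 = 9.5.

9.5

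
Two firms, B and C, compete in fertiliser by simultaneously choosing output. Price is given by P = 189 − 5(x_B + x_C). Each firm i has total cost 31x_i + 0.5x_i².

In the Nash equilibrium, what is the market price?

90.25

Firm B's profit: π = x_B(189 − 5(x_B + x_C)) − 31x_B − 0.5x_B².
∂π/∂x_B = 158 − 11x_B − 5x_C = 0, so x_B = 158/11 − (5/11)x_C.
By symmetry x_C = x_B; substituting into the reaction function, (16/11)x_B = 158/11 and x_B = 9.875.
Equilibrium price: P = 189 − 5·19.75 = 90.25.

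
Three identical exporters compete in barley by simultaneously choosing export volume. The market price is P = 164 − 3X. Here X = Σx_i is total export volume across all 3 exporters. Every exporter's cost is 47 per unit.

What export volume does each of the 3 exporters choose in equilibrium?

9.75

A representative exporter's profit is π_i = x_i(164 − 3X) − 47x_i, with X = x_i + Σ_{j≠i} x_j.
First-order condition: 117 − 6x_i − 3Σ_{j≠i} x_j = 0.
In a symmetric equilibrium every exporter chooses the same x, so Σ_{j≠i} x_j = 2x. The condition becomes 117 − 12x = 0, giving x = 117/12 = 9.75.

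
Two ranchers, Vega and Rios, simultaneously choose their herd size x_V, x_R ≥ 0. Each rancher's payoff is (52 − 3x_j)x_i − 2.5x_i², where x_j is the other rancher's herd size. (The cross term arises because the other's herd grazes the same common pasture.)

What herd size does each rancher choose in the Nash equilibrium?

6.5

Vega's payoff is (52 − 3x_R)x_V − 2.5x_V².
∂π/∂x_V = 52 − 3x_R − 5x_V = 0, so x_V = 10.4 − 0.6x_R.
The game is symmetric, so in equilibrium x_R = x_V: the reaction function gives 1.6x_V = 10.4, hence x_V = 6.5.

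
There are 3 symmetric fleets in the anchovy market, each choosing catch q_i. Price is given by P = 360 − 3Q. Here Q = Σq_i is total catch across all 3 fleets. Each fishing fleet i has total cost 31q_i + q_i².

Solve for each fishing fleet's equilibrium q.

23.5

A representative fishing fleet's profit is π_i = q_i(360 − 3Q) − 31q_i − q_i², with Q = q_i + Σ_{j≠i} q_j.
First-order condition: 329 − 8q_i − 3Σ_{j≠i} q_j = 0.
With identical fishing fleets, set every q_j = q: then 329 − 8q − 6q = 0, i.e. q = 329/14 = 23.5.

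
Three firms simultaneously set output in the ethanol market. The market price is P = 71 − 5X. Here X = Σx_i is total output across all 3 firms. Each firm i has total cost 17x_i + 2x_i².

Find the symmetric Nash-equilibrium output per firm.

A representative firm's profit is π_i = x_i(71 − 5X) − 17x_i − 2x_i², with X = x_i + Σ_{j≠i} x_j.
First-order condition: 54 − 14x_i − 5Σ_{j≠i} x_j = 0.
In a symmetric equilibrium every firm chooses the same x, so Σ_{j≠i} x_j = 2x. The condition becomes 54 − 24x = 0, giving x = 54/24 = 2.25.

2.25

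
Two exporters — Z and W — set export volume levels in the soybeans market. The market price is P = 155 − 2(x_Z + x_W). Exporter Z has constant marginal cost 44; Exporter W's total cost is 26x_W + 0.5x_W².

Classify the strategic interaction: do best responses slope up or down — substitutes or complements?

strategic substitutes

Exporter Z's profit: π = x_Z(155 − 2(x_Z + x_W)) − 44x_Z.
∂π/∂x_Z = 111 − 4x_Z − 2x_W = 0, so x_Z = 27.75 − 0.5x_W.
The best-response slope dx_Z/dx_W = −0.5 < 0: the reaction function is downward-sloping, so the choices are strategic substitutes.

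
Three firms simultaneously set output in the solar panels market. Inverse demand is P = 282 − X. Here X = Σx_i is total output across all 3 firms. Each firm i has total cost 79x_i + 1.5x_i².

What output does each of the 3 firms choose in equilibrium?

A representative firm's profit is π_i = x_i(282 − X) − 79x_i − 1.5x_i², with X = x_i + Σ_{j≠i} x_j.
First-order condition: 203 − 5x_i − Σ_{j≠i} x_j = 0.
Imposing symmetry (x_j = x for all j) turns Σ_{j≠i} x_j into 2x, so 203 = 7x and x = 29.

29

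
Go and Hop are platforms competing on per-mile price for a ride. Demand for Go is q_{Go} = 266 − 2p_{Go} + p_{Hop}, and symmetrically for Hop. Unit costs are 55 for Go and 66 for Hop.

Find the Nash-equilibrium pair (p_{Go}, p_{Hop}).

Go's profit: π = (p_{Go} − 55)(266 − 2p_{Go} + p_{Hop}).
∂π/∂p_{Go} = 376 − 4p_{Go} + p_{Hop} = 0 ⇒ p_{Go} = 94 + 0.25p_{Hop}.
Similarly p_{Hop} = 99.5 + 0.25p_{Go}.
Substituting the second reaction function into the first: p_{Go} = 94 + 0.25(99.5 + 0.25p_{Go}), which gives 0.9375p_{Go} = 118.875 ⇒ p_{Go} = 126.8.
Then p_{Hop} = 99.5 + 0.25·126.8 = 131.2.

126.8, 131.2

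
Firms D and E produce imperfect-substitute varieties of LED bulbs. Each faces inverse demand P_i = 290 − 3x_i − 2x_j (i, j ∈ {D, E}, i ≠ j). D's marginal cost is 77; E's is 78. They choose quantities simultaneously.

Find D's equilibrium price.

Firm D's profit: π = x_D(290 − 3x_D − 2x_E) − 77x_D.
∂π/∂x_D = 213 − 6x_D − 2x_E = 0 ⇒ x_D = 35.5 − (1/3)x_E.
Similarly x_E = 106/3 − (1/3)x_D.
Solving the two reaction functions simultaneously: (1 − (−1/3)(−1/3))x_D = 35.5 − (1/3)·(106/3), so (8/9)x_D = 427/18 and x_D = 26.6875.
Then x_E = 106/3 − (1/3)·26.6875 = 26.4375.
P_D = 290 − 3·26.6875 − 2·26.4375 = 157.0625.

157.0625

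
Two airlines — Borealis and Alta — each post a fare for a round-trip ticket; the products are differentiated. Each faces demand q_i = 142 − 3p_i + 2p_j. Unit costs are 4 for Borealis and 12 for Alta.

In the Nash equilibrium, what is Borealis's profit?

3888

Borealis's profit: π = (p_{Borealis} − 4)(142 − 3p_{Borealis} + 2p_{Alta}).
∂π/∂p_{Borealis} = 154 − 6p_{Borealis} + 2p_{Alta} = 0 ⇒ p_{Borealis} = 77/3 + (1/3)p_{Alta}.
Similarly p_{Alta} = 89/3 + (1/3)p_{Borealis}.
Plugging p_{Alta} into Borealis's best response: p_{Borealis} = 77/3 + (1/3)(89/3 + (1/3)p_{Borealis}) ⇒ (8/9)p_{Borealis} = 320/9, so p_{Borealis} = 40.
Then p_{Alta} = 89/3 + (1/3)·40 = 43.
q_{Borealis} = 142 − 3·40 + 2·43 = 108.
Profit = (40 − 4)·108 = 3888.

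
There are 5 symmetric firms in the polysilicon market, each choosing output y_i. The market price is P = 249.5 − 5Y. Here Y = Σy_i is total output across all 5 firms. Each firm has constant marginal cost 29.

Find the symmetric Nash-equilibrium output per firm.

A representative firm's profit is π_i = y_i(249.5 − 5Y) − 29y_i, with Y = y_i + Σ_{j≠i} y_j.
First-order condition: 220.5 − 10y_i − 5Σ_{j≠i} y_j = 0.
With identical firms, set every y_j = y: then 220.5 − 10y − 20y = 0, i.e. y = 220.5/30 = 7.35.

7.35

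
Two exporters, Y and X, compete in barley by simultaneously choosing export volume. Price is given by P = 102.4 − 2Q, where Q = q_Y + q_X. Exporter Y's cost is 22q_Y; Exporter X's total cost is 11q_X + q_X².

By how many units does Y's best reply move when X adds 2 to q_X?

-1

Exporter Y's profit: π = q_Y(102.4 − 2(q_Y + q_X)) − 22q_Y.
∂π/∂q_Y = 80.4 − 4q_Y − 2q_X = 0, so q_Y = 20.1 − 0.5q_X.
The reaction-function slope is −0.5, so a 2-unit rise in q_X moves q_Y by −0.5 × 2 = −1. Y's best response falls — the actions are strategic substitutes.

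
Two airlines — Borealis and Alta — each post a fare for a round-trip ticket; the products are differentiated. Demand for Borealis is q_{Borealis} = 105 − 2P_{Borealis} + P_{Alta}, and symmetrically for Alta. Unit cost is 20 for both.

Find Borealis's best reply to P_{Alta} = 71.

54

Borealis's profit: π = (P_{Borealis} − 20)(105 − 2P_{Borealis} + P_{Alta}).
∂π/∂P_{Borealis} = 145 − 4P_{Borealis} + P_{Alta} = 0 ⇒ P_{Borealis} = 36.25 + 0.25P_{Alta}.
At P_{Alta} = 71: P_{Borealis} = 36.25 + 0.25·71 = 54.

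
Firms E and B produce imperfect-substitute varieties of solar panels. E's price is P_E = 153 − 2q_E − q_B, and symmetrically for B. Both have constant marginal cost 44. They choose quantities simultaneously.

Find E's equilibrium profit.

950.48

Firm E's profit: π = q_E(153 − 2q_E − q_B) − 44q_E.
∂π/∂q_E = 109 − 4q_E − q_B = 0 ⇒ q_E = 27.25 − 0.25q_B.
By symmetry q_B = q_E; substituting into the reaction function, 1.25q_E = 27.25 and q_E = 21.8.
P_E = 153 − 2·21.8 − 21.8 = 87.6.
Profit = (87.6 − 44)·21.8 = 950.48.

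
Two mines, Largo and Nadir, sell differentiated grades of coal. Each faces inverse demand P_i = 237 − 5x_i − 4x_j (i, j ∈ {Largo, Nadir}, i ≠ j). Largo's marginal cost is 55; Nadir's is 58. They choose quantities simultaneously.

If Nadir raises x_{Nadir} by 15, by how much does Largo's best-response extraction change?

Mine Largo's profit: π = x_{Largo}(237 − 5x_{Largo} − 4x_{Nadir}) − 55x_{Largo}.
∂π/∂x_{Largo} = 182 − 10x_{Largo} − 4x_{Nadir} = 0 ⇒ x_{Largo} = 18.2 − 0.4x_{Nadir}.
The reaction-function slope is −0.4, so a 15-unit rise in x_{Nadir} moves x_{Largo} by −0.4 × 15 = −6. Largo's best response falls — the actions are strategic substitutes.

-6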